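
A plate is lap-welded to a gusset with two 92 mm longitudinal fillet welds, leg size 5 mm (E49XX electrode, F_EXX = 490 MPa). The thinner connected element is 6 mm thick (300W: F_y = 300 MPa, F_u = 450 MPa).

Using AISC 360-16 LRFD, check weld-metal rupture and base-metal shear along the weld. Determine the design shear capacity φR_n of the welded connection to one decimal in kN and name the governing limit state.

Weld metal: throat = 0.707×5 = 3.535 mm, L = 2×92 = 184 mm. φR_n = 0.75 × 0.6 × 490 × 3.535 × 184 = 143.4 kN.
Base metal shear (6 mm plate): yield φR_n = 1.0×0.6×300×6×184 = 198.7 kN; rupture φR_n = 0.75×0.6×450×6×184 = 223.6 kN; take 198.7 kN (yield).
Governing: min(143.4, 198.7) = 143.4 kN → weld metal.

143.4 kN (weld metal governs)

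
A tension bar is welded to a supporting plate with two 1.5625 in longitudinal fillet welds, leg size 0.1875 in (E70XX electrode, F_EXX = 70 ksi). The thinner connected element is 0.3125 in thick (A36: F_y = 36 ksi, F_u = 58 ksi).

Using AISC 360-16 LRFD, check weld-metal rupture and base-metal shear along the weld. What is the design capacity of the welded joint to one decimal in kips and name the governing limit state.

Weld metal: throat = 0.707×0.1875 = 0.13256 in, L = 2×1.5625 = 3.125 in. φR_n = 0.75 × 0.6 × 70 × 0.13256 × 3.125 = 13.0 kips.
Base metal shear (0.3125 in plate): yield φR_n = 1.0×0.6×36×0.3125×3.125 = 21.1 kips; rupture φR_n = 0.75×0.6×58×0.3125×3.125 = 25.5 kips; take 21.1 kips (yield).
Governing: min(13.0, 21.1) = 13.0 kips → weld metal.

13.0 kips (weld metal governs)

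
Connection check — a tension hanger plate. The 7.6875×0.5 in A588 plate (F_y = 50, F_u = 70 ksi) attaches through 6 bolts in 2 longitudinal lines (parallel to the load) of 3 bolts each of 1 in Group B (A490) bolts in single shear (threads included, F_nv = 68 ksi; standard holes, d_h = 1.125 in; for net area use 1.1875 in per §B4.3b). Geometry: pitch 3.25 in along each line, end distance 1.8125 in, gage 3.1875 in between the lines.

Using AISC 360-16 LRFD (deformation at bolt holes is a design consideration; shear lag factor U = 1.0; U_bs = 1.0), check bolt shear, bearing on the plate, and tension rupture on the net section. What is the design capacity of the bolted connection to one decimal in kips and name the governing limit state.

139.5 kips (net-section rupture governs)

Bolt shear: A_b = π(1)²/4 = 0.7854 in². φR_n = 0.75 × 68 × 0.7854 × 6 × 1 = 240.3 kips.
Bearing (0.5 in plate, F_u = 70 ksi): end bolts L_c = 1.8125 − 1.125/2 = 1.25, R_n = min(1.2×1.25×0.5×70, 2.4×1×0.5×70) = 52.5 kips/bolt; interior L_c = 3.25 − 1.125 = 2.125, R_n = 84 kips/bolt. φR_n = 0.75 × (2×52.5 + 4×84) = 330.8 kips.
Tension rupture (net): A_n = (7.6875 − 2×1.1875)×0.5 = 2.6563 in² (U = 1.0, A_e = A_n). φR_n = 0.75 × 70 × 2.6563 = 139.5 kips.
Governing: min(240.3, 330.8, 139.5) = 139.5 kips → net-section rupture.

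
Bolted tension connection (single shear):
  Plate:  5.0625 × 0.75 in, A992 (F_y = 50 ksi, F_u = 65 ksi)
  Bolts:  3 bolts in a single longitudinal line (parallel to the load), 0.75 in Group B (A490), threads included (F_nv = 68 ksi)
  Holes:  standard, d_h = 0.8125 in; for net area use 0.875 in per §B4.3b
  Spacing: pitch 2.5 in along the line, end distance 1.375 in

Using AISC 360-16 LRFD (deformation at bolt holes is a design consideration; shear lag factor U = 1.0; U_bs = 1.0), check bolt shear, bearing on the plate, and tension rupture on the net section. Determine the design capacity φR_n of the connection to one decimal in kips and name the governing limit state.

Bolt shear: A_b = π(0.75)²/4 = 0.44179 in². φR_n = 0.75 × 68 × 0.44179 × 3 × 1 = 67.6 kips.
Bearing (0.75 in plate, F_u = 65 ksi): end bolts L_c = 1.375 − 0.8125/2 = 0.96875, R_n = min(1.2×0.96875×0.75×65, 2.4×0.75×0.75×65) = 56.672 kips/bolt; interior L_c = 2.5 − 0.8125 = 1.6875, R_n = 87.75 kips/bolt. φR_n = 0.75 × (1×56.672 + 2×87.75) = 174.1 kips.
Tension rupture (net): A_n = (5.0625 − 1×0.875)×0.75 = 3.1406 in² (U = 1.0, A_e = A_n). φR_n = 0.75 × 65 × 3.1406 = 153.1 kips.
Governing: min(67.6, 174.1, 153.1) = 67.6 kips → bolt shear.

67.6 kips (bolt shear governs)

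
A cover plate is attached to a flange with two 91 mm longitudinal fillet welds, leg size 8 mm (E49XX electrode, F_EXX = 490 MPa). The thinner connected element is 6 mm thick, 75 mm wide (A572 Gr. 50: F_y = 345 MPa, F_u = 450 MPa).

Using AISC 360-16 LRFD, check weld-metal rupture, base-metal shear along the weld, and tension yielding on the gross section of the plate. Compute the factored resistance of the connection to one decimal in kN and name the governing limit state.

139.7 kN (gross-section yield governs)

Weld metal: throat = 0.707×8 = 5.656 mm, L = 2×91 = 182 mm. φR_n = 0.75 × 0.6 × 490 × 5.656 × 182 = 227.0 kN.
Base metal shear (6 mm plate): yield φR_n = 1.0×0.6×345×6×182 = 226.0 kN; rupture φR_n = 0.75×0.6×450×6×182 = 221.1 kN; take 221.1 kN (rupture).
Tension yield (gross): A_g = 75×6 = 450 mm². φR_n = 0.90 × 345 × 450 = 139.7 kN.
Governing: min(227.0, 221.1, 139.7) = 139.7 kN → gross-section yield.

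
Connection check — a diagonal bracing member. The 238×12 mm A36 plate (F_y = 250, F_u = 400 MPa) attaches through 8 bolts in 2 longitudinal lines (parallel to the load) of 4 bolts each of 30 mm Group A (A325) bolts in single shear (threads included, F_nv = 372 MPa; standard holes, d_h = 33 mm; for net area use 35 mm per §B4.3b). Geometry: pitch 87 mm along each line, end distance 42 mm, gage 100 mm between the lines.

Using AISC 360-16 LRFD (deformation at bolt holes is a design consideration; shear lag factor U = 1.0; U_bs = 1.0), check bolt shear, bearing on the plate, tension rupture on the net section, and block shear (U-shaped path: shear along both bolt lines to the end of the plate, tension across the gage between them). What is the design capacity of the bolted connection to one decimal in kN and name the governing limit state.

Bolt shear: A_b = π(30)²/4 = 706.86 mm². φR_n = 0.75 × 372 × 706.86 × 8 × 1 = 1577.7 kN.
Bearing (12 mm plate, F_u = 400 MPa): end bolts L_c = 42 − 33/2 = 25.5, R_n = min(1.2×25.5×12×400, 2.4×30×12×400) = 146.88 kN/bolt; interior L_c = 87 − 33 = 54, R_n = 311.04 kN/bolt. φR_n = 0.75 × (2×146.88 + 6×311.04) = 1620.0 kN.
Tension rupture (net): A_n = (238 − 2×35)×12 = 2016 mm² (U = 1.0, A_e = A_n). φR_n = 0.75 × 400 × 2016 = 604.8 kN.
Block shear: shear path 2×[42+3×87] = 2×303 mm, A_gv = 7272, A_nv = 2×(303 − 3.5×35)×12 = 4332 mm²; tension across gage: (100 − 1×35)×12 = 780 mm². R_n = min(0.6×400×4332, 0.6×250×7272) + 1.0×400×780 = min(1039.7, 1090.8) + 312 = 1351.7 kN. φR_n = 0.75 × 1351.7 = 1013.8 kN.
Governing: min(1577.7, 1620.0, 604.8, 1013.8) = 604.8 kN → net-section rupture.

604.8 kN (net-section rupture governs)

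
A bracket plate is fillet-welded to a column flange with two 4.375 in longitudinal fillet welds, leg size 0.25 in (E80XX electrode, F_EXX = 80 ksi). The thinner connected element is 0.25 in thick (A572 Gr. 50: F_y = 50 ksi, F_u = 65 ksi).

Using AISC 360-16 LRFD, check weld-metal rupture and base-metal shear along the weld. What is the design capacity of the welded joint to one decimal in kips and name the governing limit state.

Weld metal: throat = 0.707×0.25 = 0.17675 in, L = 2×4.375 = 8.75 in. φR_n = 0.75 × 0.6 × 80 × 0.17675 × 8.75 = 55.7 kips.
Base metal shear (0.25 in plate): yield φR_n = 1.0×0.6×50×0.25×8.75 = 65.6 kips; rupture φR_n = 0.75×0.6×65×0.25×8.75 = 64.0 kips; take 64.0 kips (rupture).
Governing: min(55.7, 64.0) = 55.7 kips → weld metal.

55.7 kips (weld metal governs)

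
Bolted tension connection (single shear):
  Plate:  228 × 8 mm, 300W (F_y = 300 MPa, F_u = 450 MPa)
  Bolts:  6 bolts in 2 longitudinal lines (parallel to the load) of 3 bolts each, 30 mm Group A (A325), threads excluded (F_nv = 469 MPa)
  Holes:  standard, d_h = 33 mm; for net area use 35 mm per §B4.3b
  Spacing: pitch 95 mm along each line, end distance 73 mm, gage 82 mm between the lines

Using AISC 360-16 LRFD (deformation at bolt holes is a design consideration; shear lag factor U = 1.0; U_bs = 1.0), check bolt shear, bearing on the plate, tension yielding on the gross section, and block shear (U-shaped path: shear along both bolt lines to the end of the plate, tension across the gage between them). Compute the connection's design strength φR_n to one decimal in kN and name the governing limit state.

Bolt shear: A_b = π(30)²/4 = 706.86 mm². φR_n = 0.75 × 469 × 706.86 × 6 × 1 = 1491.8 kN.
Bearing (8 mm plate, F_u = 450 MPa): end bolts L_c = 73 − 33/2 = 56.5, R_n = min(1.2×56.5×8×450, 2.4×30×8×450) = 244.08 kN/bolt; interior L_c = 95 − 33 = 62, R_n = 259.2 kN/bolt. φR_n = 0.75 × (2×244.08 + 4×259.2) = 1143.7 kN.
Tension yield (gross): A_g = 228×8 = 1824 mm². φR_n = 0.90 × 300 × 1824 = 492.5 kN.
Block shear: shear path 2×[73+2×95] = 2×263 mm, A_gv = 4208, A_nv = 2×(263 − 2.5×35)×8 = 2808 mm²; tension across gage: (82 − 1×35)×8 = 376 mm². R_n = min(0.6×450×2808, 0.6×300×4208) + 1.0×450×376 = min(758.16, 757.44) + 169.2 = 926.64 kN. φR_n = 0.75 × 926.64 = 695.0 kN.
Governing: min(1491.8, 1143.7, 492.5, 695.0) = 492.5 kN → gross-section yield.

492.5 kN (gross-section yield governs)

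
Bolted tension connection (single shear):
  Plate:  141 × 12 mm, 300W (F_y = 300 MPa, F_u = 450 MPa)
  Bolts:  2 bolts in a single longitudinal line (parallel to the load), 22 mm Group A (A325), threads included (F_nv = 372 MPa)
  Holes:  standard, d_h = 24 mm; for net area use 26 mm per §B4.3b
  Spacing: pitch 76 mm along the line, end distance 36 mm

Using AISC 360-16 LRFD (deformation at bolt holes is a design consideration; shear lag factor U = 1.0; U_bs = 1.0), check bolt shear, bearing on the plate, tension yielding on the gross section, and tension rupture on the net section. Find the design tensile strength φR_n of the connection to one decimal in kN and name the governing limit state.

212.1 kN (bolt shear governs)

Bolt shear: A_b = π(22)²/4 = 380.13 mm². φR_n = 0.75 × 372 × 380.13 × 2 × 1 = 212.1 kN.
Bearing (12 mm plate, F_u = 450 MPa): end bolts L_c = 36 − 24/2 = 24, R_n = min(1.2×24×12×450, 2.4×22×12×450) = 155.52 kN/bolt; interior L_c = 76 − 24 = 52, R_n = 285.12 kN/bolt. φR_n = 0.75 × (1×155.52 + 1×285.12) = 330.5 kN.
Tension yield (gross): A_g = 141×12 = 1692 mm². φR_n = 0.90 × 300 × 1692 = 456.8 kN.
Tension rupture (net): A_n = (141 − 1×26)×12 = 1380 mm² (U = 1.0, A_e = A_n). φR_n = 0.75 × 450 × 1380 = 465.8 kN.
Governing: min(212.1, 330.5, 456.8, 465.8) = 212.1 kN → bolt shear.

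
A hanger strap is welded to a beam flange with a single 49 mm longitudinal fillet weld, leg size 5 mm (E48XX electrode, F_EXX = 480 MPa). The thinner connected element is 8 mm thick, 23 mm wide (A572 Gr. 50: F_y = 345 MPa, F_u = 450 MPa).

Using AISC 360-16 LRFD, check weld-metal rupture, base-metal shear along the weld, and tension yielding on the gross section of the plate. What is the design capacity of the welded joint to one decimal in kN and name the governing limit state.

Weld metal: throat = 0.707×5 = 3.535 mm, L = 49 mm. φR_n = 0.75 × 0.6 × 480 × 3.535 × 49 = 37.4 kN.
Base metal shear (8 mm plate): yield φR_n = 1.0×0.6×345×8×49 = 81.1 kN; rupture φR_n = 0.75×0.6×450×8×49 = 79.4 kN; take 79.4 kN (rupture).
Tension yield (gross): A_g = 23×8 = 184 mm². φR_n = 0.90 × 345 × 184 = 57.1 kN.
Governing: min(37.4, 79.4, 57.1) = 37.4 kN → weld metal.

37.4 kN (weld metal governs)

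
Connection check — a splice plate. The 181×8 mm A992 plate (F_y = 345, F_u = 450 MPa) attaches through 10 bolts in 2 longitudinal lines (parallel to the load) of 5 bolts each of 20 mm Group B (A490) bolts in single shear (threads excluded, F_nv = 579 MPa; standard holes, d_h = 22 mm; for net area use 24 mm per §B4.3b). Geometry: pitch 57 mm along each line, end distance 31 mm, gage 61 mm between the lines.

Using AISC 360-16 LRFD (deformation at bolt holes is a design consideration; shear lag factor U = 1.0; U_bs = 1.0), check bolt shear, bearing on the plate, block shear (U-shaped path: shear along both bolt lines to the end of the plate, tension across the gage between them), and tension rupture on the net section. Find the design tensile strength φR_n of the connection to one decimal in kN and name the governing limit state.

359.1 kN (net-section rupture governs)

Bolt shear: A_b = π(20)²/4 = 314.16 mm². φR_n = 0.75 × 579 × 314.16 × 10 × 1 = 1364.2 kN.
Bearing (8 mm plate, F_u = 450 MPa): end bolts L_c = 31 − 22/2 = 20, R_n = min(1.2×20×8×450, 2.4×20×8×450) = 86.4 kN/bolt; interior L_c = 57 − 22 = 35, R_n = 151.2 kN/bolt. φR_n = 0.75 × (2×86.4 + 8×151.2) = 1036.8 kN.
Block shear: shear path 2×[31+4×57] = 2×259 mm, A_gv = 4144, A_nv = 2×(259 − 4.5×24)×8 = 2416 mm²; tension across gage: (61 − 1×24)×8 = 296 mm². R_n = min(0.6×450×2416, 0.6×345×4144) + 1.0×450×296 = min(652.32, 857.81) + 133.2 = 785.52 kN. φR_n = 0.75 × 785.52 = 589.1 kN.
Tension rupture (net): A_n = (181 − 2×24)×8 = 1064 mm² (U = 1.0, A_e = A_n). φR_n = 0.75 × 450 × 1064 = 359.1 kN.
Governing: min(1364.2, 1036.8, 589.1, 359.1) = 359.1 kN → net-section rupture.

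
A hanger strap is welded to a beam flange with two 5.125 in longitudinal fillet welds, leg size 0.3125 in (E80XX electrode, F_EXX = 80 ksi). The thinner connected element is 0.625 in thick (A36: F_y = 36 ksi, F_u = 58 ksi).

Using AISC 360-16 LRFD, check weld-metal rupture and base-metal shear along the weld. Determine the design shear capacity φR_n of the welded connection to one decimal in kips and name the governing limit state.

Weld metal: throat = 0.707×0.3125 = 0.22094 in, L = 2×5.125 = 10.25 in. φR_n = 0.75 × 0.6 × 80 × 0.22094 × 10.25 = 81.5 kips.
Base metal shear (0.625 in plate): yield φR_n = 1.0×0.6×36×0.625×10.25 = 138.4 kips; rupture φR_n = 0.75×0.6×58×0.625×10.25 = 167.2 kips; take 138.4 kips (yield).
Governing: min(81.5, 138.4) = 81.5 kips → weld metal.

81.5 kips (weld metal governs)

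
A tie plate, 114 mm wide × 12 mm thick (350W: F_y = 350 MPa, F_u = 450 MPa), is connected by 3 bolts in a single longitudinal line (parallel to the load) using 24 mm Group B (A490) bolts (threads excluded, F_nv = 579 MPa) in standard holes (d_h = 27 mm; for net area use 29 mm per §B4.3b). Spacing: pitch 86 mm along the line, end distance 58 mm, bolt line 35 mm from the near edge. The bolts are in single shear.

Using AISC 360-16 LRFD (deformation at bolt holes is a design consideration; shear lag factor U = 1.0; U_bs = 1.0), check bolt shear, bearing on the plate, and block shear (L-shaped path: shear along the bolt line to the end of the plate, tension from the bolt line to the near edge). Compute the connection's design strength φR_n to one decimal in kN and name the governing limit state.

465.8 kN (block shear governs)

Bolt shear: A_b = π(24)²/4 = 452.39 mm². φR_n = 0.75 × 579 × 452.39 × 3 × 1 = 589.4 kN.
Bearing (12 mm plate, F_u = 450 MPa): end bolts L_c = 58 − 27/2 = 44.5, R_n = min(1.2×44.5×12×450, 2.4×24×12×450) = 288.36 kN/bolt; interior L_c = 86 − 27 = 59, R_n = 311.04 kN/bolt. φR_n = 0.75 × (1×288.36 + 2×311.04) = 682.8 kN.
Block shear: shear path 1×[58+2×86] = 1×230 mm, A_gv = 2760, A_nv = 1×(230 − 2.5×29)×12 = 1890 mm²; tension to near edge: (35 − 0.5×29)×12 = 246 mm². R_n = min(0.6×450×1890, 0.6×350×2760) + 1.0×450×246 = min(510.3, 579.6) + 110.7 = 621 kN. φR_n = 0.75 × 621 = 465.8 kN.
Governing: min(589.4, 682.8, 465.8) = 465.8 kN → block shear.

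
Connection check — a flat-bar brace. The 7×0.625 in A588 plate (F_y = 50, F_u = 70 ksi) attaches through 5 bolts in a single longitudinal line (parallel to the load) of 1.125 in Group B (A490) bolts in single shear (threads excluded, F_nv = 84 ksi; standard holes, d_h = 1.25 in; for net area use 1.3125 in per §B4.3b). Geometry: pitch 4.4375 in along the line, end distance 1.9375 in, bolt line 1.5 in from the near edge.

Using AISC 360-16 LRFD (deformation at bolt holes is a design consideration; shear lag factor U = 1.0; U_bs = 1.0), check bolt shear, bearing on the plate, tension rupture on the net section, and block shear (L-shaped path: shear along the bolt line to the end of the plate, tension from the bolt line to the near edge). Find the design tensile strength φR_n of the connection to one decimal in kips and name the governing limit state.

186.6 kips (net-section rupture governs)

Bolt shear: A_b = π(1.125)²/4 = 0.99402 in². φR_n = 0.75 × 84 × 0.99402 × 5 × 1 = 313.1 kips.
Bearing (0.625 in plate, F_u = 70 ksi): end bolts L_c = 1.9375 − 1.25/2 = 1.3125, R_n = min(1.2×1.3125×0.625×70, 2.4×1.125×0.625×70) = 68.906 kips/bolt; interior L_c = 4.4375 − 1.25 = 3.1875, R_n = 118.13 kips/bolt. φR_n = 0.75 × (1×68.906 + 4×118.13) = 406.1 kips.
Tension rupture (net): A_n = (7 − 1×1.3125)×0.625 = 3.5547 in² (U = 1.0, A_e = A_n). φR_n = 0.75 × 70 × 3.5547 = 186.6 kips.
Block shear: shear path 1×[1.9375+4×4.4375] = 1×19.6875 in, A_gv = 12.305, A_nv = 1×(19.6875 − 4.5×1.3125)×0.625 = 8.6133 in²; tension to near edge: (1.5 − 0.5×1.3125)×0.625 = 0.52734 in². R_n = min(0.6×70×8.6133, 0.6×50×12.305) + 1.0×70×0.52734 = min(361.76, 369.15) + 36.914 = 398.67 kips. φR_n = 0.75 × 398.67 = 299.0 kips.
Governing: min(313.1, 406.1, 186.6, 299.0) = 186.6 kips → net-section rupture.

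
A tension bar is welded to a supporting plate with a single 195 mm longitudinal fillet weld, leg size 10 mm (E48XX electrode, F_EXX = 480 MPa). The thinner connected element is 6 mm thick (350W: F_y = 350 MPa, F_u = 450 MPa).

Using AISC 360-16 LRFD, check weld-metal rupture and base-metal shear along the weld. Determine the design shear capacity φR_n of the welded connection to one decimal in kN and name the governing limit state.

236.9 kN (base-metal shear governs)

Weld metal: throat = 0.707×10 = 7.07 mm, L = 195 mm. φR_n = 0.75 × 0.6 × 480 × 7.07 × 195 = 297.8 kN.
Base metal shear (6 mm plate): yield φR_n = 1.0×0.6×350×6×195 = 245.7 kN; rupture φR_n = 0.75×0.6×450×6×195 = 236.9 kN; take 236.9 kN (rupture).
Governing: min(297.8, 236.9) = 236.9 kN → base-metal shear.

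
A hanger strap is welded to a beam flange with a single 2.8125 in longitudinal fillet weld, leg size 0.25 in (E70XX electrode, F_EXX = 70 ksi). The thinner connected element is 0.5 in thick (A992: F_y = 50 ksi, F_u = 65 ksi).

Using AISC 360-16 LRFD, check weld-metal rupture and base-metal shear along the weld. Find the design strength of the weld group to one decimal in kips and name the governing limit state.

15.7 kips (weld metal governs)

Weld metal: throat = 0.707×0.25 = 0.17675 in, L = 2.8125 in. φR_n = 0.75 × 0.6 × 70 × 0.17675 × 2.8125 = 15.7 kips.
Base metal shear (0.5 in plate): yield φR_n = 1.0×0.6×50×0.5×2.8125 = 42.2 kips; rupture φR_n = 0.75×0.6×65×0.5×2.8125 = 41.1 kips; take 41.1 kips (rupture).
Governing: min(15.7, 41.1) = 15.7 kips → weld metal.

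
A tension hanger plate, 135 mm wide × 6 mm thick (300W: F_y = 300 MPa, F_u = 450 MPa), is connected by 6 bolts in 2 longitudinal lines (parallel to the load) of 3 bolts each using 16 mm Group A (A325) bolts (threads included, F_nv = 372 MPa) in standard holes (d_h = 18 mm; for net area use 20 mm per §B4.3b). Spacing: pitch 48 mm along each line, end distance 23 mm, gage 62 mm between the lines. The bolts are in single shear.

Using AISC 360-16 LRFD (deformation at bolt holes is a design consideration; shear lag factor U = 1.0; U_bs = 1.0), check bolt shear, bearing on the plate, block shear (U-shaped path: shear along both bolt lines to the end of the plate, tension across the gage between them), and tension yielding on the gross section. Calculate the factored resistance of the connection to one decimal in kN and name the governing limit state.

218.7 kN (gross-section yield governs)

Bolt shear: A_b = π(16)²/4 = 201.06 mm². φR_n = 0.75 × 372 × 201.06 × 6 × 1 = 336.6 kN.
Bearing (6 mm plate, F_u = 450 MPa): end bolts L_c = 23 − 18/2 = 14, R_n = min(1.2×14×6×450, 2.4×16×6×450) = 45.36 kN/bolt; interior L_c = 48 − 18 = 30, R_n = 97.2 kN/bolt. φR_n = 0.75 × (2×45.36 + 4×97.2) = 359.6 kN.
Block shear: shear path 2×[23+2×48] = 2×119 mm, A_gv = 1428, A_nv = 2×(119 − 2.5×20)×6 = 828 mm²; tension across gage: (62 − 1×20)×6 = 252 mm². R_n = min(0.6×450×828, 0.6×300×1428) + 1.0×450×252 = min(223.56, 257.04) + 113.4 = 336.96 kN. φR_n = 0.75 × 336.96 = 252.7 kN.
Tension yield (gross): A_g = 135×6 = 810 mm². φR_n = 0.90 × 300 × 810 = 218.7 kN.
Governing: min(336.6, 359.6, 252.7, 218.7) = 218.7 kN → gross-section yield.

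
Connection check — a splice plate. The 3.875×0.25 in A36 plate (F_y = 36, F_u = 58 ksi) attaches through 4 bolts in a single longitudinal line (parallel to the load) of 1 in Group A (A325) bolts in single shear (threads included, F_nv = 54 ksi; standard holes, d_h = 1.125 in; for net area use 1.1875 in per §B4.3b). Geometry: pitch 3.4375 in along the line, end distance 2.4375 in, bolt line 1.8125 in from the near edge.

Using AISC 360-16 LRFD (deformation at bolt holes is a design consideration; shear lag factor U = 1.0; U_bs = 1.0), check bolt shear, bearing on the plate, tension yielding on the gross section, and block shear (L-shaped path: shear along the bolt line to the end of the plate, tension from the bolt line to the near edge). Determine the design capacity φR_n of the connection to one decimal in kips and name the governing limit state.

Bolt shear: A_b = π(1)²/4 = 0.7854 in². φR_n = 0.75 × 54 × 0.7854 × 4 × 1 = 127.2 kips.
Bearing (0.25 in plate, F_u = 58 ksi): end bolts L_c = 2.4375 − 1.125/2 = 1.875, R_n = min(1.2×1.875×0.25×58, 2.4×1×0.25×58) = 32.625 kips/bolt; interior L_c = 3.4375 − 1.125 = 2.3125, R_n = 34.8 kips/bolt. φR_n = 0.75 × (1×32.625 + 3×34.8) = 102.8 kips.
Tension yield (gross): A_g = 3.875×0.25 = 0.96875 in². φR_n = 0.90 × 36 × 0.96875 = 31.4 kips.
Block shear: shear path 1×[2.4375+3×3.4375] = 1×12.75 in, A_gv = 3.1875, A_nv = 1×(12.75 − 3.5×1.1875)×0.25 = 2.1484 in²; tension to near edge: (1.8125 − 0.5×1.1875)×0.25 = 0.30469 in². R_n = min(0.6×58×2.1484, 0.6×36×3.1875) + 1.0×58×0.30469 = min(74.764, 68.85) + 17.672 = 86.522 kips. φR_n = 0.75 × 86.522 = 64.9 kips.
Governing: min(127.2, 102.8, 31.4, 64.9) = 31.4 kips → gross-section yield.

31.4 kips (gross-section yield governs)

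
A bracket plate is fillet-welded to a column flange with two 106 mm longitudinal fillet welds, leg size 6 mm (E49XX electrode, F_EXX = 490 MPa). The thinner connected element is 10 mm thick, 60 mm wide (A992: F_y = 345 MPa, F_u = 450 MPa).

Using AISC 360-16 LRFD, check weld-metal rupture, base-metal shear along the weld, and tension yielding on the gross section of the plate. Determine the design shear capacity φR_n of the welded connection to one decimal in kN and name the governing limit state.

186.3 kN (gross-section yield governs)

Weld metal: throat = 0.707×6 = 4.242 mm, L = 2×106 = 212 mm. φR_n = 0.75 × 0.6 × 490 × 4.242 × 212 = 198.3 kN.
Base metal shear (10 mm plate): yield φR_n = 1.0×0.6×345×10×212 = 438.8 kN; rupture φR_n = 0.75×0.6×450×10×212 = 429.3 kN; take 429.3 kN (rupture).
Tension yield (gross): A_g = 60×10 = 600 mm². φR_n = 0.90 × 345 × 600 = 186.3 kN.
Governing: min(198.3, 429.3, 186.3) = 186.3 kN → gross-section yield.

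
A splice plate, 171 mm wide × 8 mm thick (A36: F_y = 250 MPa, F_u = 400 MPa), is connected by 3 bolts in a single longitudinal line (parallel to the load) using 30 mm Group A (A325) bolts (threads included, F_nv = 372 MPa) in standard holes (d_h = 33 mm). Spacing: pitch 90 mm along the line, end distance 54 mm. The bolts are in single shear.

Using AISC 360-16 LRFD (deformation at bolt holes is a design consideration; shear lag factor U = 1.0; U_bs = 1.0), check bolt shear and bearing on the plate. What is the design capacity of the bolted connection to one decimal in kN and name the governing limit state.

Bolt shear: A_b = π(30)²/4 = 706.86 mm². φR_n = 0.75 × 372 × 706.86 × 3 × 1 = 591.6 kN.
Bearing (8 mm plate, F_u = 400 MPa): end bolts L_c = 54 − 33/2 = 37.5, R_n = min(1.2×37.5×8×400, 2.4×30×8×400) = 144 kN/bolt; interior L_c = 90 − 33 = 57, R_n = 218.88 kN/bolt. φR_n = 0.75 × (1×144 + 2×218.88) = 436.3 kN.
Governing: min(591.6, 436.3) = 436.3 kN → bearing.

436.3 kN (bearing governs)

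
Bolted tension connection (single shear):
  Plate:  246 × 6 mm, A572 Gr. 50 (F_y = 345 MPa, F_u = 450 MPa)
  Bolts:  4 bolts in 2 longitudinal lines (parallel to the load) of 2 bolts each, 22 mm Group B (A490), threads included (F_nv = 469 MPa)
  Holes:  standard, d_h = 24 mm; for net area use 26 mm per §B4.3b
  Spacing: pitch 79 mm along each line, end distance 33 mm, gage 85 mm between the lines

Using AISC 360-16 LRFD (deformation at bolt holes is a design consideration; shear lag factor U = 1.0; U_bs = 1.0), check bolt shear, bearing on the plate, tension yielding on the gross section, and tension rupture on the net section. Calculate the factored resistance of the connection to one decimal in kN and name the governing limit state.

315.9 kN (bearing governs)

Bolt shear: A_b = π(22)²/4 = 380.13 mm². φR_n = 0.75 × 469 × 380.13 × 4 × 1 = 534.8 kN.
Bearing (6 mm plate, F_u = 450 MPa): end bolts L_c = 33 − 24/2 = 21, R_n = min(1.2×21×6×450, 2.4×22×6×450) = 68.04 kN/bolt; interior L_c = 79 − 24 = 55, R_n = 142.56 kN/bolt. φR_n = 0.75 × (2×68.04 + 2×142.56) = 315.9 kN.
Tension yield (gross): A_g = 246×6 = 1476 mm². φR_n = 0.90 × 345 × 1476 = 458.3 kN.
Tension rupture (net): A_n = (246 − 2×26)×6 = 1164 mm² (U = 1.0, A_e = A_n). φR_n = 0.75 × 450 × 1164 = 392.9 kN.
Governing: min(534.8, 315.9, 458.3, 392.9) = 315.9 kN → bearing.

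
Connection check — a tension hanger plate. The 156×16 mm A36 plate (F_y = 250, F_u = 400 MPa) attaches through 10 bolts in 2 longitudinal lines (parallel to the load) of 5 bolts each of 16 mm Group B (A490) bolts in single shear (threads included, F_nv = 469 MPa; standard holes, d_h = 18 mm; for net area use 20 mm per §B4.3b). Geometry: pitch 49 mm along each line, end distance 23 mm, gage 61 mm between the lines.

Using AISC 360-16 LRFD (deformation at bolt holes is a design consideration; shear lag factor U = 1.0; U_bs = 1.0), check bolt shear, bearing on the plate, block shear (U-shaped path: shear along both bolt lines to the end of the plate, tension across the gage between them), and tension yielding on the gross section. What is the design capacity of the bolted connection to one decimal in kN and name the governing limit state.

561.6 kN (gross-section yield governs)

Bolt shear: A_b = π(16)²/4 = 201.06 mm². φR_n = 0.75 × 469 × 201.06 × 10 × 1 = 707.2 kN.
Bearing (16 mm plate, F_u = 400 MPa): end bolts L_c = 23 − 18/2 = 14, R_n = min(1.2×14×16×400, 2.4×16×16×400) = 107.52 kN/bolt; interior L_c = 49 − 18 = 31, R_n = 238.08 kN/bolt. φR_n = 0.75 × (2×107.52 + 8×238.08) = 1589.8 kN.
Block shear: shear path 2×[23+4×49] = 2×219 mm, A_gv = 7008, A_nv = 2×(219 − 4.5×20)×16 = 4128 mm²; tension across gage: (61 − 1×20)×16 = 656 mm². R_n = min(0.6×400×4128, 0.6×250×7008) + 1.0×400×656 = min(990.72, 1051.2) + 262.4 = 1253.1 kN. φR_n = 0.75 × 1253.1 = 939.8 kN.
Tension yield (gross): A_g = 156×16 = 2496 mm². φR_n = 0.90 × 250 × 2496 = 561.6 kN.
Governing: min(707.2, 1589.8, 939.8, 561.6) = 561.6 kN → gross-section yield.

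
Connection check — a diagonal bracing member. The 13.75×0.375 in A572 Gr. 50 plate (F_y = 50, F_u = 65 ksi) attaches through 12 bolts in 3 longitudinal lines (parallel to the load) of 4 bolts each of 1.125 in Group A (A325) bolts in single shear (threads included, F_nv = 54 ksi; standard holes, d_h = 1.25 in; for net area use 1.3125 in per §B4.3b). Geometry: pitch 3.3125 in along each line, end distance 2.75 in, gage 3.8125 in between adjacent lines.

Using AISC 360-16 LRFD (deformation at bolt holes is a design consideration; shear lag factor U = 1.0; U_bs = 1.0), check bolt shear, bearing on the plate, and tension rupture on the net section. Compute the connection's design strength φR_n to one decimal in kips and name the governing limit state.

Bolt shear: A_b = π(1.125)²/4 = 0.99402 in². φR_n = 0.75 × 54 × 0.99402 × 12 × 1 = 483.1 kips.
Bearing (0.375 in plate, F_u = 65 ksi): end bolts L_c = 2.75 − 1.25/2 = 2.125, R_n = min(1.2×2.125×0.375×65, 2.4×1.125×0.375×65) = 62.156 kips/bolt; interior L_c = 3.3125 − 1.25 = 2.0625, R_n = 60.328 kips/bolt. φR_n = 0.75 × (3×62.156 + 9×60.328) = 547.1 kips.
Tension rupture (net): A_n = (13.75 − 3×1.3125)×0.375 = 3.6797 in² (U = 1.0, A_e = A_n). φR_n = 0.75 × 65 × 3.6797 = 179.4 kips.
Governing: min(483.1, 547.1, 179.4) = 179.4 kips → net-section rupture.

179.4 kips (net-section rupture governs)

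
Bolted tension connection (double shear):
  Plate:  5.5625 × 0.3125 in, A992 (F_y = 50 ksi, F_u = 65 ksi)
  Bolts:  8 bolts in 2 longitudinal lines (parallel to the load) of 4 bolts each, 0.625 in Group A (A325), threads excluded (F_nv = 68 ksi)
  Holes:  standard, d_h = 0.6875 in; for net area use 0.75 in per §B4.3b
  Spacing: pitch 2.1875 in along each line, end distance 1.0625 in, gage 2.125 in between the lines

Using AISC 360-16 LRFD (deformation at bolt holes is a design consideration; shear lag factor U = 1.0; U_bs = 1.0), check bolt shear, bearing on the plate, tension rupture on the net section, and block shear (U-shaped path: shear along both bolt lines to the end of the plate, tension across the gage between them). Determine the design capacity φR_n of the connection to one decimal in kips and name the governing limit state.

61.9 kips (net-section rupture governs)

Bolt shear: A_b = π(0.625)²/4 = 0.3068 in². φR_n = 0.75 × 68 × 0.3068 × 8 × 2 = 250.3 kips.
Bearing (0.3125 in plate, F_u = 65 ksi): end bolts L_c = 1.0625 − 0.6875/2 = 0.71875, R_n = min(1.2×0.71875×0.3125×65, 2.4×0.625×0.3125×65) = 17.52 kips/bolt; interior L_c = 2.1875 − 0.6875 = 1.5, R_n = 30.469 kips/bolt. φR_n = 0.75 × (2×17.52 + 6×30.469) = 163.4 kips.
Tension rupture (net): A_n = (5.5625 − 2×0.75)×0.3125 = 1.2695 in² (U = 1.0, A_e = A_n). φR_n = 0.75 × 65 × 1.2695 = 61.9 kips.
Block shear: shear path 2×[1.0625+3×2.1875] = 2×7.625 in, A_gv = 4.7656, A_nv = 2×(7.625 − 3.5×0.75)×0.3125 = 3.125 in²; tension across gage: (2.125 − 1×0.75)×0.3125 = 0.42969 in². R_n = min(0.6×65×3.125, 0.6×50×4.7656) + 1.0×65×0.42969 = min(121.88, 142.97) + 27.93 = 149.81 kips. φR_n = 0.75 × 149.81 = 112.4 kips.
Governing: min(250.3, 163.4, 61.9, 112.4) = 61.9 kips → net-section rupture.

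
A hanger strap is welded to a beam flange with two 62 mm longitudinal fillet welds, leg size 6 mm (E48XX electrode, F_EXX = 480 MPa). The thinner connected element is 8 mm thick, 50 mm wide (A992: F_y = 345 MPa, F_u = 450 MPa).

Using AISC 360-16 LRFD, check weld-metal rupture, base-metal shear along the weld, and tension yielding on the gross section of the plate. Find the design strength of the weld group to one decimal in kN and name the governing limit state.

113.6 kN (weld metal governs)

Weld metal: throat = 0.707×6 = 4.242 mm, L = 2×62 = 124 mm. φR_n = 0.75 × 0.6 × 480 × 4.242 × 124 = 113.6 kN.
Base metal shear (8 mm plate): yield φR_n = 1.0×0.6×345×8×124 = 205.3 kN; rupture φR_n = 0.75×0.6×450×8×124 = 200.9 kN; take 200.9 kN (rupture).
Tension yield (gross): A_g = 50×8 = 400 mm². φR_n = 0.90 × 345 × 400 = 124.2 kN.
Governing: min(113.6, 200.9, 124.2) = 113.6 kN → weld metal.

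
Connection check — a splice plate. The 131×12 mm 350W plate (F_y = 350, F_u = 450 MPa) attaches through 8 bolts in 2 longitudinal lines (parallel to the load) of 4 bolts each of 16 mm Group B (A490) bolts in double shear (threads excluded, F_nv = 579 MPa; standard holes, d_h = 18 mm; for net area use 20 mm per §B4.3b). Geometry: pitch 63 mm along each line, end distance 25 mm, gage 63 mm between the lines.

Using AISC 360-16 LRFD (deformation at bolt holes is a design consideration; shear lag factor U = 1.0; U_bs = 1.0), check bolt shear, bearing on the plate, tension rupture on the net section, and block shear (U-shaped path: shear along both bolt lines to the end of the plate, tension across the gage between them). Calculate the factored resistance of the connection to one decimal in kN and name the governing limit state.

Bolt shear: A_b = π(16)²/4 = 201.06 mm². φR_n = 0.75 × 579 × 201.06 × 8 × 2 = 1397.0 kN.
Bearing (12 mm plate, F_u = 450 MPa): end bolts L_c = 25 − 18/2 = 16, R_n = min(1.2×16×12×450, 2.4×16×12×450) = 103.68 kN/bolt; interior L_c = 63 − 18 = 45, R_n = 207.36 kN/bolt. φR_n = 0.75 × (2×103.68 + 6×207.36) = 1088.6 kN.
Tension rupture (net): A_n = (131 − 2×20)×12 = 1092 mm² (U = 1.0, A_e = A_n). φR_n = 0.75 × 450 × 1092 = 368.6 kN.
Block shear: shear path 2×[25+3×63] = 2×214 mm, A_gv = 5136, A_nv = 2×(214 − 3.5×20)×12 = 3456 mm²; tension across gage: (63 − 1×20)×12 = 516 mm². R_n = min(0.6×450×3456, 0.6×350×5136) + 1.0×450×516 = min(933.12, 1078.6) + 232.2 = 1165.3 kN. φR_n = 0.75 × 1165.3 = 874.0 kN.
Governing: min(1397.0, 1088.6, 368.6, 874.0) = 368.6 kN → net-section rupture.

368.6 kN (net-section rupture governs)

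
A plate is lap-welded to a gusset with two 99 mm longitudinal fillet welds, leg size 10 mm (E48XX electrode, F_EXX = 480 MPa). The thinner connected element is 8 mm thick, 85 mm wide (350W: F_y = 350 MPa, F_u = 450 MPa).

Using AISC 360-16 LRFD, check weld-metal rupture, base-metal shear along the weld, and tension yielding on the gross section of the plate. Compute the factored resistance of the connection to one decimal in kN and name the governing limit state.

Weld metal: throat = 0.707×10 = 7.07 mm, L = 2×99 = 198 mm. φR_n = 0.75 × 0.6 × 480 × 7.07 × 198 = 302.4 kN.
Base metal shear (8 mm plate): yield φR_n = 1.0×0.6×350×8×198 = 332.6 kN; rupture φR_n = 0.75×0.6×450×8×198 = 320.8 kN; take 320.8 kN (rupture).
Tension yield (gross): A_g = 85×8 = 680 mm². φR_n = 0.90 × 350 × 680 = 214.2 kN.
Governing: min(302.4, 320.8, 214.2) = 214.2 kN → gross-section yield.

214.2 kN (gross-section yield governs)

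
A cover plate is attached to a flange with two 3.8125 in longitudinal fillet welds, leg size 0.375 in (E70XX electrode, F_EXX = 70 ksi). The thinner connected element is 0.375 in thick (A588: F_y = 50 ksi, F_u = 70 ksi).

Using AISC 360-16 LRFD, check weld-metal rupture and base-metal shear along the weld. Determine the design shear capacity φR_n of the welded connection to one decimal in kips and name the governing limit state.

63.7 kips (weld metal governs)

Weld metal: throat = 0.707×0.375 = 0.26513 in, L = 2×3.8125 = 7.625 in. φR_n = 0.75 × 0.6 × 70 × 0.26513 × 7.625 = 63.7 kips.
Base metal shear (0.375 in plate): yield φR_n = 1.0×0.6×50×0.375×7.625 = 85.8 kips; rupture φR_n = 0.75×0.6×70×0.375×7.625 = 90.1 kips; take 85.8 kips (yield).
Governing: min(63.7, 85.8) = 63.7 kips → weld metal.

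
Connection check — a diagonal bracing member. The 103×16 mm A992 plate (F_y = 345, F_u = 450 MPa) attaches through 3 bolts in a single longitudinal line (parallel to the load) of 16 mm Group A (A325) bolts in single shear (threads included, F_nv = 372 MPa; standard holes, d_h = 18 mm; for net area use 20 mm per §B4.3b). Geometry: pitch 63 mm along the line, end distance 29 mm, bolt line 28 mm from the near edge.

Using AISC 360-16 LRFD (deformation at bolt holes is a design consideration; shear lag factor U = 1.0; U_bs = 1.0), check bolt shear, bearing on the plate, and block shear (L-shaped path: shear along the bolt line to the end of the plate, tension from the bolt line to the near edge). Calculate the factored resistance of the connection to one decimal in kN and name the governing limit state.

Bolt shear: A_b = π(16)²/4 = 201.06 mm². φR_n = 0.75 × 372 × 201.06 × 3 × 1 = 168.3 kN.
Bearing (16 mm plate, F_u = 450 MPa): end bolts L_c = 29 − 18/2 = 20, R_n = min(1.2×20×16×450, 2.4×16×16×450) = 172.8 kN/bolt; interior L_c = 63 − 18 = 45, R_n = 276.48 kN/bolt. φR_n = 0.75 × (1×172.8 + 2×276.48) = 544.3 kN.
Block shear: shear path 1×[29+2×63] = 1×155 mm, A_gv = 2480, A_nv = 1×(155 − 2.5×20)×16 = 1680 mm²; tension to near edge: (28 − 0.5×20)×16 = 288 mm². R_n = min(0.6×450×1680, 0.6×345×2480) + 1.0×450×288 = min(453.6, 513.36) + 129.6 = 583.2 kN. φR_n = 0.75 × 583.2 = 437.4 kN.
Governing: min(168.3, 544.3, 437.4) = 168.3 kN → bolt shear.

168.3 kN (bolt shear governs)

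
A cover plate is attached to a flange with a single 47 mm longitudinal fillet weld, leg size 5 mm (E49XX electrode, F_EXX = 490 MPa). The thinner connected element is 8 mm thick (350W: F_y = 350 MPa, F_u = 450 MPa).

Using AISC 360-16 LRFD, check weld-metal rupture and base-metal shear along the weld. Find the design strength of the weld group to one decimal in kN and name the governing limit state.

Weld metal: throat = 0.707×5 = 3.535 mm, L = 47 mm. φR_n = 0.75 × 0.6 × 490 × 3.535 × 47 = 36.6 kN.
Base metal shear (8 mm plate): yield φR_n = 1.0×0.6×350×8×47 = 79.0 kN; rupture φR_n = 0.75×0.6×450×8×47 = 76.1 kN; take 76.1 kN (rupture).
Governing: min(36.6, 76.1) = 36.6 kN → weld metal.

36.6 kN (weld metal governs)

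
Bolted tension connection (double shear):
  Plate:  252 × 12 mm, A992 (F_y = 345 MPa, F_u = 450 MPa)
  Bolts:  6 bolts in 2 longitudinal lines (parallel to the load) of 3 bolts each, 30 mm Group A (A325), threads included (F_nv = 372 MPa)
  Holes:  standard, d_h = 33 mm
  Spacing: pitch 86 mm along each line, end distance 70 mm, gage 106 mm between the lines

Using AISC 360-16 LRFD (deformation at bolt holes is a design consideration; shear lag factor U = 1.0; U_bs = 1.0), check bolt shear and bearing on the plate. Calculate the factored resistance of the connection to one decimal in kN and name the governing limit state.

Bolt shear: A_b = π(30)²/4 = 706.86 mm². φR_n = 0.75 × 372 × 706.86 × 6 × 2 = 2366.6 kN.
Bearing (12 mm plate, F_u = 450 MPa): end bolts L_c = 70 − 33/2 = 53.5, R_n = min(1.2×53.5×12×450, 2.4×30×12×450) = 346.68 kN/bolt; interior L_c = 86 − 33 = 53, R_n = 343.44 kN/bolt. φR_n = 0.75 × (2×346.68 + 4×343.44) = 1550.3 kN.
Governing: min(2366.6, 1550.3) = 1550.3 kN → bearing.

1550.3 kN (bearing governs)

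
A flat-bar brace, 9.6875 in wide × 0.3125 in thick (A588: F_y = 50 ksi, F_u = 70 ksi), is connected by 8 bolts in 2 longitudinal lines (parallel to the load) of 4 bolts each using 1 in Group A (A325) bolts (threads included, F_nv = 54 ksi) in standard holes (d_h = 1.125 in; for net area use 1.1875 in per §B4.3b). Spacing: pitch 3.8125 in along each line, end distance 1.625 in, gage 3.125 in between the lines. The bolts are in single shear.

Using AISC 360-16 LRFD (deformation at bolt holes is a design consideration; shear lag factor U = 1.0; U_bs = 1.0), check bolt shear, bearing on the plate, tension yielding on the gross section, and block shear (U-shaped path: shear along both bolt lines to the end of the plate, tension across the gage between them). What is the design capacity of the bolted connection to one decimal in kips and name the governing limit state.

136.2 kips (gross-section yield governs)

Bolt shear: A_b = π(1)²/4 = 0.7854 in². φR_n = 0.75 × 54 × 0.7854 × 8 × 1 = 254.5 kips.
Bearing (0.3125 in plate, F_u = 70 ksi): end bolts L_c = 1.625 − 1.125/2 = 1.0625, R_n = min(1.2×1.0625×0.3125×70, 2.4×1×0.3125×70) = 27.891 kips/bolt; interior L_c = 3.8125 − 1.125 = 2.6875, R_n = 52.5 kips/bolt. φR_n = 0.75 × (2×27.891 + 6×52.5) = 278.1 kips.
Tension yield (gross): A_g = 9.6875×0.3125 = 3.0273 in². φR_n = 0.90 × 50 × 3.0273 = 136.2 kips.
Block shear: shear path 2×[1.625+3×3.8125] = 2×13.0625 in, A_gv = 8.1641, A_nv = 2×(13.0625 − 3.5×1.1875)×0.3125 = 5.5664 in²; tension across gage: (3.125 − 1×1.1875)×0.3125 = 0.60547 in². R_n = min(0.6×70×5.5664, 0.6×50×8.1641) + 1.0×70×0.60547 = min(233.79, 244.92) + 42.383 = 276.17 kips. φR_n = 0.75 × 276.17 = 207.1 kips.
Governing: min(254.5, 278.1, 136.2, 207.1) = 136.2 kips → gross-section yield.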